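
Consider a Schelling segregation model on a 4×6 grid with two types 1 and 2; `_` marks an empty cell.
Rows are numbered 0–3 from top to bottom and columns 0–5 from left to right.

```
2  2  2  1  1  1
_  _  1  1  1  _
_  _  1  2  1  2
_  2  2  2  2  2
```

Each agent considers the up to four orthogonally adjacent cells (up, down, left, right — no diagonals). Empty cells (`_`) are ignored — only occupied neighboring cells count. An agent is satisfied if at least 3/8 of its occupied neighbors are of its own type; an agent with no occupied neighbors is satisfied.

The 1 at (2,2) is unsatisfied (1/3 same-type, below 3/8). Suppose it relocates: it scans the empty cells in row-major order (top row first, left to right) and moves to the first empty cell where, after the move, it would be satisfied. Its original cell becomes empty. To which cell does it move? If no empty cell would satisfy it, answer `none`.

(1,1)

Vacating (2,2). Empty cells in order:
  (1,0): 0/1 same-type → still unsatisfied.
  (1,1): 1/2 same-type → satisfied — stop here.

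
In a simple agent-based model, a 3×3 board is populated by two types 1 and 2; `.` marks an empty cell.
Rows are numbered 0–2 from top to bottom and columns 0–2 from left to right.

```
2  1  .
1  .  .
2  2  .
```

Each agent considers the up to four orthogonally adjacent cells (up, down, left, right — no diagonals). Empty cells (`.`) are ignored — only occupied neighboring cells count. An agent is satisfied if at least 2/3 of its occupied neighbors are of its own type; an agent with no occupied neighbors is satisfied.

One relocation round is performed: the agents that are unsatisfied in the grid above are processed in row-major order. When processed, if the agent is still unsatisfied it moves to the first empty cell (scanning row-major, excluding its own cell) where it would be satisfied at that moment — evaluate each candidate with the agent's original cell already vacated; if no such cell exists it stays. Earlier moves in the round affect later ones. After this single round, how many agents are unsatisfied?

Initially unsatisfied (in order): (0,0), (0,1), (1,0), (2,0).
  (0,0) → (1,2).
  (0,1): now satisfied by earlier moves; stays.
  (1,0) → (0,0).
  (2,0): now satisfied by earlier moves; stays.
Resulting grid:
1 1 .
. . 2
2 2 .
All satisfied now.

0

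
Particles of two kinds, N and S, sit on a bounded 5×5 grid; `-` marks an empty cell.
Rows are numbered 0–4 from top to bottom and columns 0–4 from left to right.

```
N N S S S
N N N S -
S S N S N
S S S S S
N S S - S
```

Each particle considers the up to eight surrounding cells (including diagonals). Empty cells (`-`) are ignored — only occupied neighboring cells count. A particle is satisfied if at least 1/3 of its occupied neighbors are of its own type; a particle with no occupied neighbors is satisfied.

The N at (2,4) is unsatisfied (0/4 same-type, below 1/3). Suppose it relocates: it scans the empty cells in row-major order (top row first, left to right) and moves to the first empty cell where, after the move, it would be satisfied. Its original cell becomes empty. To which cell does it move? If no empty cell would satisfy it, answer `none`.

none

Vacating (2,4). Empty cells in order:
  (1,4): 0/4 same-type → still unsatisfied.
  (4,3): 0/5 same-type → still unsatisfied.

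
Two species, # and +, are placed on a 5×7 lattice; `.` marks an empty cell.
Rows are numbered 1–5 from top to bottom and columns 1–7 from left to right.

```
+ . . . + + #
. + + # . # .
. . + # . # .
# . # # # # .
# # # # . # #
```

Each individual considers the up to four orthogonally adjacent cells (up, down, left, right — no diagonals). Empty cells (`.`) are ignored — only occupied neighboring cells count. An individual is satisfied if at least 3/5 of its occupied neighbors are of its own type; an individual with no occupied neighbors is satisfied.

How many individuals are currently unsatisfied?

Row 1: (1,1)+ 0/0 satisfied · (1,5)+ 1/1 satisfied · (1,6)+ 1/3 not · (1,7)# 0/1 not
Row 2: (2,2)+ 1/1 satisfied · (2,3)+ 2/3 satisfied · (2,4)# 1/2 not · (2,6)# 1/2 not
Row 3: (3,3)+ 1/3 not · (3,4)# 2/3 satisfied · (3,6)# 2/2 satisfied
Row 4: (4,1)# 1/1 satisfied · (4,3)# 2/3 satisfied · (4,4)# 4/4 satisfied · (4,5)# 2/2 satisfied · (4,6)# 3/3 satisfied
Row 5: (5,1)# 2/2 satisfied · (5,2)# 2/2 satisfied · (5,3)# 3/3 satisfied · (5,4)# 2/2 satisfied · (5,6)# 2/2 satisfied · (5,7)# 1/1 satisfied
Unsatisfied: (1,6), (1,7), (2,4), (2,6), (3,3) — 5 in total.

5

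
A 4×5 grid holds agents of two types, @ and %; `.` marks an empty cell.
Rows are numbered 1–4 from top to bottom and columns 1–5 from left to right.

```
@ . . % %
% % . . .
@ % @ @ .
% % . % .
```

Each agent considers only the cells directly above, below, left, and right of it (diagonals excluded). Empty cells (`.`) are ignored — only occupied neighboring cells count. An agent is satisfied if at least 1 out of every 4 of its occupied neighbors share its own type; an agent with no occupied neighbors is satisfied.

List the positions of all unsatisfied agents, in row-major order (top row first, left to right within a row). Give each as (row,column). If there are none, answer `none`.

(1,1), (3,1), (4,4)

Row 1: (1,1)@ 0/1 ✗ · (1,4)% 1/1 ✓ · (1,5)% 1/1 ✓
Row 2: (2,1)% 1/3 ✓ · (2,2)% 2/2 ✓
Row 3: (3,1)@ 0/3 ✗ · (3,2)% 2/4 ✓ · (3,3)@ 1/2 ✓ · (3,4)@ 1/2 ✓
Row 4: (4,1)% 1/2 ✓ · (4,2)% 2/2 ✓ · (4,4)% 0/1 ✗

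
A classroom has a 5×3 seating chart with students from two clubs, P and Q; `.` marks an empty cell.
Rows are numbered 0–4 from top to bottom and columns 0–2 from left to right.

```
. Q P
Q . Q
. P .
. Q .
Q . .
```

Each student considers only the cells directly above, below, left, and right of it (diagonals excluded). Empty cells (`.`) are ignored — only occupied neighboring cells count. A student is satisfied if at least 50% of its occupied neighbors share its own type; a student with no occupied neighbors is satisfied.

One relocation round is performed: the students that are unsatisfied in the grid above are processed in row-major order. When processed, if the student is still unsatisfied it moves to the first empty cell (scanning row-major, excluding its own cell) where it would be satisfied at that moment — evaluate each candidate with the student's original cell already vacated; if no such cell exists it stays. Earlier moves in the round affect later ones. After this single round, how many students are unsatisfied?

Initially unsatisfied (in order): (0,1), (0,2), (1,2), (2,1), (3,1).
  (0,1) → (0,0).
  (0,2) → (2,0).
  (1,2): now satisfied by earlier moves; stays.
  (2,1): now satisfied by earlier moves; stays.
  (3,1) → (0,1).
Resulting grid:
Q Q .
Q . Q
P P .
. . .
Q . .
All satisfied now.

0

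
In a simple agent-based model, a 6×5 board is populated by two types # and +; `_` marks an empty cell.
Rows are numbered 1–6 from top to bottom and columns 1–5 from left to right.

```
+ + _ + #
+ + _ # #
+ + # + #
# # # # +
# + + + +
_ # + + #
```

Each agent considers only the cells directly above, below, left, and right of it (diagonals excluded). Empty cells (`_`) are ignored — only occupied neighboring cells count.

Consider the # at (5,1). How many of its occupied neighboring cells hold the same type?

Occupied neighbors of (5,1): (4,1)=#, (5,2)=+.
Same type (#): 1 of 2.

1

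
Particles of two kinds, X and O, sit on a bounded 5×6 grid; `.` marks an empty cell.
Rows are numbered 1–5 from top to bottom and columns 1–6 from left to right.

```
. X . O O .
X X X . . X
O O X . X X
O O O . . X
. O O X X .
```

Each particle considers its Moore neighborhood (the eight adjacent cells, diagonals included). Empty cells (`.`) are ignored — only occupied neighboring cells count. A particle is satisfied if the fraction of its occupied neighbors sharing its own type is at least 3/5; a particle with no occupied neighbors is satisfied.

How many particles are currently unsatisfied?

(1,2)X 3/3 ✓
(1,4)O 1/2 ✗
(1,5)O 1/2 ✗
(2,1)X 2/4 ✗
(2,2)X 4/6 ✓
(2,3)X 3/5 ✓
(2,6)X 2/3 ✓
(3,1)O 3/5 ✓
(3,2)O 4/8 ✗
(3,3)X 2/5 ✗
(3,5)X 3/3 ✓
(3,6)X 3/3 ✓
(4,1)O 4/4 ✓
(4,2)O 6/7 ✓
(4,3)O 4/6 ✓
(4,6)X 3/3 ✓
(5,2)O 4/4 ✓
(5,3)O 3/4 ✓
(5,4)X 1/3 ✗
(5,5)X 2/2 ✓
Unsatisfied: (1,4), (1,5), (2,1), (3,2), (3,3), (5,4) — 6 in total.

6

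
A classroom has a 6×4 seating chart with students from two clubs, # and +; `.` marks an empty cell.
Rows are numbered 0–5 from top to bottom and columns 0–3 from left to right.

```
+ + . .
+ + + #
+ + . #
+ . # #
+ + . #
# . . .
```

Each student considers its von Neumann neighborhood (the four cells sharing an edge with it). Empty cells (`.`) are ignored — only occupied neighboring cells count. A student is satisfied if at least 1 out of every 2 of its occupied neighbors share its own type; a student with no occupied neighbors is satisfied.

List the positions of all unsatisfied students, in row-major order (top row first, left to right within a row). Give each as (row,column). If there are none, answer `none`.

(5,0)

Row 0: (0,0)+ 2/2 ✓ · (0,1)+ 2/2 ✓
Row 1: (1,0)+ 3/3 ✓ · (1,1)+ 4/4 ✓ · (1,2)+ 1/2 ✓ · (1,3)# 1/2 ✓
Row 2: (2,0)+ 3/3 ✓ · (2,1)+ 2/2 ✓ · (2,3)# 2/2 ✓
Row 3: (3,0)+ 2/2 ✓ · (3,2)# 1/1 ✓ · (3,3)# 3/3 ✓
Row 4: (4,0)+ 2/3 ✓ · (4,1)+ 1/1 ✓ · (4,3)# 1/1 ✓
Row 5: (5,0)# 0/1 ✗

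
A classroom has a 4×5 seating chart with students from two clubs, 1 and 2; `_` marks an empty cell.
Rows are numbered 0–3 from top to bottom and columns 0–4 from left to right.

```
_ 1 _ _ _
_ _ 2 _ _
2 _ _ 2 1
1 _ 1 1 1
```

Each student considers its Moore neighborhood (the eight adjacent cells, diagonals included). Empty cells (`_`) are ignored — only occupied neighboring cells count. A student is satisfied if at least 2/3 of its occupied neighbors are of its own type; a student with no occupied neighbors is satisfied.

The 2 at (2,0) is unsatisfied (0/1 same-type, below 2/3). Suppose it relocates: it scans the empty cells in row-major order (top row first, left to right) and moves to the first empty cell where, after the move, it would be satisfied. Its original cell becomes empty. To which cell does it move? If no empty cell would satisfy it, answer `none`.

(0,3)

Vacating (2,0). Empty cells in order:
  (0,0): 0/1 same-type → still unsatisfied.
  (0,2): 1/2 same-type → still unsatisfied.
  (0,3): 1/1 same-type → satisfied — stop here.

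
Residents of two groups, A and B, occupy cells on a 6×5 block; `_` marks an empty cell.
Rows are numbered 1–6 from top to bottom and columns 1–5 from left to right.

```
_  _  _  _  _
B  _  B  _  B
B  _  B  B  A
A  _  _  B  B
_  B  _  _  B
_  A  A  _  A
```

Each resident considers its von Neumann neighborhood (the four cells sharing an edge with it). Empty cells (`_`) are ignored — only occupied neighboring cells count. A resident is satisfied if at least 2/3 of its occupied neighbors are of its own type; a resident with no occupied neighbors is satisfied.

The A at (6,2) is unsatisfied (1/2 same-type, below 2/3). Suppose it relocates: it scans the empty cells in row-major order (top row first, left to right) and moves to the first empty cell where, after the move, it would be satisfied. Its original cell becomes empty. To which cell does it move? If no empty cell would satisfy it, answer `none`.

Vacating (6,2). Empty cells in order:
  (1,1): 0/1 same-type → still unsatisfied.
  (1,2): 0/0 same-type → satisfied — stop here.

(1,2)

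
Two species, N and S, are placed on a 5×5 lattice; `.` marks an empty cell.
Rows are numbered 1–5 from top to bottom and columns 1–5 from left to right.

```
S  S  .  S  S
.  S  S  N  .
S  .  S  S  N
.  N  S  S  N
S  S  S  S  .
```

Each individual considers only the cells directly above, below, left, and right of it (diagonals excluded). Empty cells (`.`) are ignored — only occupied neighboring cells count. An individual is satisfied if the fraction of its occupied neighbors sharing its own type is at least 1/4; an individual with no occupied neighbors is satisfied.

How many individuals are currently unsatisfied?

(1,1)S 1/1 ✓
(1,2)S 2/2 ✓
(1,4)S 1/2 ✓
(1,5)S 1/1 ✓
(2,2)S 2/2 ✓
(2,3)S 2/3 ✓
(2,4)N 0/3 ✗
(3,1)S 0/0 ✓
(3,3)S 3/3 ✓
(3,4)S 2/4 ✓
(3,5)N 1/2 ✓
(4,2)N 0/2 ✗
(4,3)S 3/4 ✓
(4,4)S 3/4 ✓
(4,5)N 1/2 ✓
(5,1)S 1/1 ✓
(5,2)S 2/3 ✓
(5,3)S 3/3 ✓
(5,4)S 2/2 ✓
Unsatisfied: (2,4), (4,2) — 2 in total.

2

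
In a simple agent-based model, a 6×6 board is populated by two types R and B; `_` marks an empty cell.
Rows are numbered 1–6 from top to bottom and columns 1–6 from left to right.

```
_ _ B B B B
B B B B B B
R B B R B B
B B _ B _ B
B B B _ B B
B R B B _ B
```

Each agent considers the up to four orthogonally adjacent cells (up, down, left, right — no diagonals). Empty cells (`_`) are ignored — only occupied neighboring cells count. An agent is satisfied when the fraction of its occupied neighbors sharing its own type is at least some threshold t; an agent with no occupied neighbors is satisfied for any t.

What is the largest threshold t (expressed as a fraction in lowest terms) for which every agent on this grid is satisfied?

0/1

Row 1: (1,3)B 2/2 · (1,4)B 3/3 · (1,5)B 3/3 · (1,6)B 2/2
Row 2: (2,1)B 1/2 · (2,2)B 3/3 · (2,3)B 4/4 · (2,4)B 3/4 · (2,5)B 4/4 · (2,6)B 3/3
Row 3: (3,1)R 0/3 · (3,2)B 3/4 · (3,3)B 2/3 · (3,4)R 0/4 · (3,5)B 2/3 · (3,6)B 3/3
Row 4: (4,1)B 2/3 · (4,2)B 3/3 · (4,4)B 0/1 · (4,6)B 2/2
Row 5: (5,1)B 3/3 · (5,2)B 3/4 · (5,3)B 2/2 · (5,5)B 1/1 · (5,6)B 3/3
Row 6: (6,1)B 1/2 · (6,2)R 0/3 · (6,3)B 2/3 · (6,4)B 1/1 · (6,6)B 1/1
The smallest same-type fraction is 0/3 at (3,1), which reduces to 0/1. Any threshold above that leaves this agent unsatisfied.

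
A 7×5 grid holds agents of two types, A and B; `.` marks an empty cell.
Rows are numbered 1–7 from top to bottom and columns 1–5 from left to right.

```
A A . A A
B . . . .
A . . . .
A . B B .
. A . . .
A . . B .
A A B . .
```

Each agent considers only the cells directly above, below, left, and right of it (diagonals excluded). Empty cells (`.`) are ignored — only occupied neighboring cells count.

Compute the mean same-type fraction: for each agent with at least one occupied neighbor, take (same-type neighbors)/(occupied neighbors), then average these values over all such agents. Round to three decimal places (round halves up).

(1,1)A 1/2
(1,2)A 1/1
(1,4)A 1/1
(1,5)A 1/1
(2,1)B 0/2
(3,1)A 1/2
(4,1)A 1/1
(4,3)B 1/1
(4,4)B 1/1
(5,2)A — no occupied neighbors
(6,1)A 1/1
(6,4)B — no occupied neighbors
(7,1)A 2/2
(7,2)A 1/2
(7,3)B 0/1
Sum over 13 agents: 1/2 + 1/1 + 1/1 + 1/1 + 0/2 + 1/2 + 1/1 + 1/1 + 1/1 + 1/1 + 2/2 + 1/2 + 0/1 = 19/2; mean = 19/2 ÷ 13 = 19/26 = 0.730769… → 0.731.

0.731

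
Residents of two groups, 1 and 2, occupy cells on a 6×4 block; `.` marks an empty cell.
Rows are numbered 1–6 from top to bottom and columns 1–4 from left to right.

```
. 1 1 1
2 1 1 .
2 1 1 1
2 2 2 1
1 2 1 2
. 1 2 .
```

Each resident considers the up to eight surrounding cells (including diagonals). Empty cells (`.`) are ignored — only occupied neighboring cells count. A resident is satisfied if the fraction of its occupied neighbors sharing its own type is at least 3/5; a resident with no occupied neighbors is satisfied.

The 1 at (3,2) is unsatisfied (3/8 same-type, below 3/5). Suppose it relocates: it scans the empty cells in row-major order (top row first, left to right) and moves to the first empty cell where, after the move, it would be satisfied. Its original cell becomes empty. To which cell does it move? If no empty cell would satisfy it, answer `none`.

(1,1)

Vacating (3,2). Empty cells in order:
  (1,1): 2/3 same-type → satisfied — stop here.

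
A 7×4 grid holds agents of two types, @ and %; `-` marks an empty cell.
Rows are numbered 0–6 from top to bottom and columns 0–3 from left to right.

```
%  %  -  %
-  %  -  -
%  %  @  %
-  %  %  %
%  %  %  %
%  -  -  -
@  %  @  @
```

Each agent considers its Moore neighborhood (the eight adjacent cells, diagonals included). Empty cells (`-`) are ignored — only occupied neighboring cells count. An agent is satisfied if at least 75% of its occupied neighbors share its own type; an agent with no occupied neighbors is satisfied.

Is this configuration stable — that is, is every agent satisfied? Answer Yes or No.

Row 0: (0,0)% 2/2 satisfied · (0,1)% 2/2 satisfied · (0,3)% 0/0 satisfied
Row 1: (1,1)% 4/5 satisfied
Row 2: (2,0)% 3/3 satisfied · (2,1)% 4/5 satisfied · (2,2)@ 0/6 not · (2,3)% 2/3 not
Row 3: (3,1)% 6/7 satisfied · (3,2)% 7/8 satisfied · (3,3)% 4/5 satisfied
Row 4: (4,0)% 3/3 satisfied · (4,1)% 5/5 satisfied · (4,2)% 5/5 satisfied · (4,3)% 3/3 satisfied
Row 5: (5,0)% 3/4 satisfied
Row 6: (6,0)@ 0/2 not · (6,1)% 1/3 not · (6,2)@ 1/2 not · (6,3)@ 1/1 satisfied
For instance (2,2) has only 0/6 same-type neighbors, below 3/4.

No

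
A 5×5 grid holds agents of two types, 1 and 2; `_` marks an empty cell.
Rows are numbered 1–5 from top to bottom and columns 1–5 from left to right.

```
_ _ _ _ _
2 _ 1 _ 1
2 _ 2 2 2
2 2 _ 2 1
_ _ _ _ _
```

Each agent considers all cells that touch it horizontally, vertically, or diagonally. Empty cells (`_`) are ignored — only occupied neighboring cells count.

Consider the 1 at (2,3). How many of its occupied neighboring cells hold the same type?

0

Occupied neighbors of (2,3): (3,3)=2, (3,4)=2.
Same type (1): 0 of 2.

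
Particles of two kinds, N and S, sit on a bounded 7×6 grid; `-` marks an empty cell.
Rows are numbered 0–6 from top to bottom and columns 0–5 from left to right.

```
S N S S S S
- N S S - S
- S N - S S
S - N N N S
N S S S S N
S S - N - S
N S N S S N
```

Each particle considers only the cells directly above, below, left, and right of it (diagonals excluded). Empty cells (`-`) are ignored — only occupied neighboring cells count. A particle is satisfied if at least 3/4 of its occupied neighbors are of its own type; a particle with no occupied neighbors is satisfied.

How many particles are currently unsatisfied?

(0,0)S 0/1 unhappy
(0,1)N 1/3 unhappy
(0,2)S 2/3 unhappy
(0,3)S 3/3 ok
(0,4)S 2/2 ok
(0,5)S 2/2 ok
(1,1)N 1/3 unhappy
(1,2)S 2/4 unhappy
(1,3)S 2/2 ok
(1,5)S 2/2 ok
(2,1)S 0/2 unhappy
(2,2)N 1/3 unhappy
(2,4)S 1/2 unhappy
(2,5)S 3/3 ok
(3,0)S 0/1 unhappy
(3,2)N 2/3 unhappy
(3,3)N 2/3 unhappy
(3,4)N 1/4 unhappy
(3,5)S 1/3 unhappy
(4,0)N 0/3 unhappy
(4,1)S 2/3 unhappy
(4,2)S 2/3 unhappy
(4,3)S 2/4 unhappy
(4,4)S 1/3 unhappy
(4,5)N 0/3 unhappy
(5,0)S 1/3 unhappy
(5,1)S 3/3 ok
(5,3)N 0/2 unhappy
(5,5)S 0/2 unhappy
(6,0)N 0/2 unhappy
(6,1)S 1/3 unhappy
(6,2)N 0/2 unhappy
(6,3)S 1/3 unhappy
(6,4)S 1/2 unhappy
(6,5)N 0/2 unhappy
Unsatisfied: (0,0), (0,1), (0,2), (1,1), (1,2), (2,1), (2,2), (2,4), (3,0), (3,2), (3,3), (3,4), (3,5), (4,0), (4,1), (4,2), (4,3), (4,4), (4,5), (5,0), (5,3), (5,5), (6,0), (6,1), (6,2), (6,3), (6,4), (6,5) — 28 in total.

28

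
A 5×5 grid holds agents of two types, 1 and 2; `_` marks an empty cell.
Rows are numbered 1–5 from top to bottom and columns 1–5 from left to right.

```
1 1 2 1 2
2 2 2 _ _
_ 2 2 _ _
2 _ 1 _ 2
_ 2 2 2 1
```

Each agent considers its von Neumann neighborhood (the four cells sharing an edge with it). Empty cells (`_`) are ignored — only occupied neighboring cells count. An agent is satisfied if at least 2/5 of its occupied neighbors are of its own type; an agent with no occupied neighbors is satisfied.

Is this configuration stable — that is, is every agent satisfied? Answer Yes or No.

Row 1: (1,1)1 1/2 satisfied · (1,2)1 1/3 not · (1,3)2 1/3 not · (1,4)1 0/2 not · (1,5)2 0/1 not
Row 2: (2,1)2 1/2 satisfied · (2,2)2 3/4 satisfied · (2,3)2 3/3 satisfied
Row 3: (3,2)2 2/2 satisfied · (3,3)2 2/3 satisfied
Row 4: (4,1)2 0/0 satisfied · (4,3)1 0/2 not · (4,5)2 0/1 not
Row 5: (5,2)2 1/1 satisfied · (5,3)2 2/3 satisfied · (5,4)2 1/2 satisfied · (5,5)1 0/2 not
For instance (1,2) has only 1/3 same-type neighbors, below 2/5.

No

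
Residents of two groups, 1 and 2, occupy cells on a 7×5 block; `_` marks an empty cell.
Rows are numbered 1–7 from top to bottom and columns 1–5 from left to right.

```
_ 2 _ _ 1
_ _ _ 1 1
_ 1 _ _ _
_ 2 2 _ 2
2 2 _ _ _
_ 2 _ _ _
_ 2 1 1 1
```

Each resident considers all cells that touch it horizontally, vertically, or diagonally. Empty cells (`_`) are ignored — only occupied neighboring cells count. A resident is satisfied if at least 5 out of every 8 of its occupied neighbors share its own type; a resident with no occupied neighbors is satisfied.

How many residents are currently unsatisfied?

3

Row 1: (1,2)2 0/0 ✓ · (1,5)1 2/2 ✓
Row 2: (2,4)1 2/2 ✓ · (2,5)1 2/2 ✓
Row 3: (3,2)1 0/2 ✗
Row 4: (4,2)2 3/4 ✓ · (4,3)2 2/3 ✓ · (4,5)2 0/0 ✓
Row 5: (5,1)2 3/3 ✓ · (5,2)2 4/4 ✓
Row 6: (6,2)2 3/4 ✓
Row 7: (7,2)2 1/2 ✗ · (7,3)1 1/3 ✗ · (7,4)1 2/2 ✓ · (7,5)1 1/1 ✓
Unsatisfied: (3,2), (7,2), (7,3) — 3 in total.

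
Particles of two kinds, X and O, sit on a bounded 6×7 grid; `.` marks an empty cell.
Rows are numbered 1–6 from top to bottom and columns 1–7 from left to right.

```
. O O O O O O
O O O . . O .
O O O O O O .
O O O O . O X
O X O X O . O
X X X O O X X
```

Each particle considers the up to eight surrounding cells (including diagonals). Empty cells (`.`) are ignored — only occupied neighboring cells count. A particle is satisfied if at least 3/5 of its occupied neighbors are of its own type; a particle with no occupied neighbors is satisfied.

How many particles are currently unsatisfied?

Row 1: (1,2)O 4/4 satisfied · (1,3)O 4/4 satisfied · (1,4)O 3/3 satisfied · (1,5)O 3/3 satisfied · (1,6)O 3/3 satisfied · (1,7)O 2/2 satisfied
Row 2: (2,1)O 4/4 satisfied · (2,2)O 7/7 satisfied · (2,3)O 7/7 satisfied · (2,6)O 5/5 satisfied
Row 3: (3,1)O 5/5 satisfied · (3,2)O 8/8 satisfied · (3,3)O 7/7 satisfied · (3,4)O 5/5 satisfied · (3,5)O 5/5 satisfied · (3,6)O 3/4 satisfied
Row 4: (4,1)O 4/5 satisfied · (4,2)O 7/8 satisfied · (4,3)O 6/8 satisfied · (4,4)O 6/7 satisfied · (4,6)O 4/5 satisfied · (4,7)X 0/3 not
Row 5: (5,1)O 2/5 not · (5,2)X 3/8 not · (5,3)O 4/8 not · (5,4)X 1/7 not · (5,5)O 4/6 satisfied · (5,7)O 1/4 not
Row 6: (6,1)X 2/3 satisfied · (6,2)X 3/5 satisfied · (6,3)X 3/5 satisfied · (6,4)O 3/5 satisfied · (6,5)O 2/4 not · (6,6)X 1/4 not · (6,7)X 1/2 not
Unsatisfied: (4,7), (5,1), (5,2), (5,3), (5,4), (5,7), (6,5), (6,6), (6,7) — 9 in total.

9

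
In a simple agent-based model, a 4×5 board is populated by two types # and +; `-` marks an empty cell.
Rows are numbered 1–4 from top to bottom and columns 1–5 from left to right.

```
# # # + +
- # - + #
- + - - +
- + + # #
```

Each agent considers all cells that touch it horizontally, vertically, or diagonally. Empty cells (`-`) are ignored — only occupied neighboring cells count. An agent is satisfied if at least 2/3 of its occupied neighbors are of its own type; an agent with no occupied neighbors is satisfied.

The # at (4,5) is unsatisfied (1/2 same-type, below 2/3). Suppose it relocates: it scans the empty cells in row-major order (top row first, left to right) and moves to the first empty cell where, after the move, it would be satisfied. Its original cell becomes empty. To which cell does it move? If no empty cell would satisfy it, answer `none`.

Vacating (4,5). Empty cells in order:
  (2,1): 3/4 same-type → satisfied — stop here.

(2,1)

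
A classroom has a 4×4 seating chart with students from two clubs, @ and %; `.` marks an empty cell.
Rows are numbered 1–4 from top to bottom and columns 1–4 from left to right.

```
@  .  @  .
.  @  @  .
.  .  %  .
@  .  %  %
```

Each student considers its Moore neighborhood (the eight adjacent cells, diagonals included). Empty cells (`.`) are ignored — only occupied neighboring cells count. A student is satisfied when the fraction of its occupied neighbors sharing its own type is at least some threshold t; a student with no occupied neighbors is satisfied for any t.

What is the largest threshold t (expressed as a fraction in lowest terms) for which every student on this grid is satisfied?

Row 1: (1,1)@ 1/1 · (1,3)@ 2/2
Row 2: (2,2)@ 3/4 · (2,3)@ 2/3
Row 3: (3,3)% 2/4
Row 4: (4,1)@ — no occupied neighbors · (4,3)% 2/2 · (4,4)% 2/2
The smallest same-type fraction is 2/4 at (3,3), which reduces to 1/2. Any threshold above that leaves this student unsatisfied.

1/2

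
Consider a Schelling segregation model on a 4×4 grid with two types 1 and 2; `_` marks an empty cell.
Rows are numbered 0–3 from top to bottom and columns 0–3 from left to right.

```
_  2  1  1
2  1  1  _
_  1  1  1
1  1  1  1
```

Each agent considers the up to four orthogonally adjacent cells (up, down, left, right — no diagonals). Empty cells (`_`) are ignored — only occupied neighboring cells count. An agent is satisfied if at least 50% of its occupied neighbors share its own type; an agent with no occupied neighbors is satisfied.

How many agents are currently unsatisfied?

2

(0,1)2 0/2 ✗
(0,2)1 2/3 ✓
(0,3)1 1/1 ✓
(1,0)2 0/1 ✗
(1,1)1 2/4 ✓
(1,2)1 3/3 ✓
(2,1)1 3/3 ✓
(2,2)1 4/4 ✓
(2,3)1 2/2 ✓
(3,0)1 1/1 ✓
(3,1)1 3/3 ✓
(3,2)1 3/3 ✓
(3,3)1 2/2 ✓
Unsatisfied: (0,1), (1,0) — 2 in total.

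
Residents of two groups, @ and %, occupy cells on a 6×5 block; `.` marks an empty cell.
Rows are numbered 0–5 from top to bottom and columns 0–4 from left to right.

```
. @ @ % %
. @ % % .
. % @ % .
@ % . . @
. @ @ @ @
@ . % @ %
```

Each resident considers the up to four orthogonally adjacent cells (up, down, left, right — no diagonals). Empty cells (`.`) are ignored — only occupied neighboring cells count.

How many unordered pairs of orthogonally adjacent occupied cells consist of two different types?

13

Scan each occupied cell's neighbors to the right and below so each pair is counted once.
From row 0: 2 unlike of 6 pairs (running 2/6).
From row 1: 3 unlike of 5 pairs (running 5/11).
From row 2: 2 unlike of 3 pairs (running 7/14).
From row 3: 2 unlike of 3 pairs (running 9/17).
From row 4: 2 unlike of 6 pairs (running 11/23).
From row 5: 2 unlike of 2 pairs (running 13/25).
Total adjacent occupied pairs: 25; unlike-type pairs: 13.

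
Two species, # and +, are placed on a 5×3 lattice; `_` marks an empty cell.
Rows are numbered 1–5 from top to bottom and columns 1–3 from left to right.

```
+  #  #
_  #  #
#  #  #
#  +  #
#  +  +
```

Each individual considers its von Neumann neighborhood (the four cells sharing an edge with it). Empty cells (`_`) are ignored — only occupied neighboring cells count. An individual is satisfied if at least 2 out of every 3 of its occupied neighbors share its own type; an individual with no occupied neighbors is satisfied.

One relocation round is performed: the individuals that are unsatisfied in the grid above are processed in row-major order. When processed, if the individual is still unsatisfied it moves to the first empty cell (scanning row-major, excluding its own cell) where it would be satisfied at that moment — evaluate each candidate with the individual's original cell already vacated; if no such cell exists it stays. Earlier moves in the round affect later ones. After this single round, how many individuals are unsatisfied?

Initially unsatisfied (in order): (1,1), (4,2), (4,3), (5,1), (5,3).
  (1,1): no empty cell satisfies it; stays.
  (4,2): no empty cell satisfies it; stays.
  (4,3) → (2,1).
  (5,1): no empty cell satisfies it; stays.
  (5,3): now satisfied by earlier moves; stays.
Resulting grid:
+ # #
# # #
# # #
# + _
# + +
Unsatisfied now: (1,1), (4,2), (5,1).

3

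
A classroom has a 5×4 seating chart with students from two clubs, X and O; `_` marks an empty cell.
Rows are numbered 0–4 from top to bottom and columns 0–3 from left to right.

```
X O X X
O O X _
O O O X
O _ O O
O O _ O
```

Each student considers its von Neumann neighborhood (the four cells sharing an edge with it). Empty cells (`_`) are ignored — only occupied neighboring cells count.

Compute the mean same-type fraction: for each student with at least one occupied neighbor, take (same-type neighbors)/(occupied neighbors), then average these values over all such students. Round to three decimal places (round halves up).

0.701

Row 0: (0,0)X 0/2 · (0,1)O 1/3 · (0,2)X 2/3 · (0,3)X 1/1
Row 1: (1,0)O 2/3 · (1,1)O 3/4 · (1,2)X 1/3
Row 2: (2,0)O 3/3 · (2,1)O 3/3 · (2,2)O 2/4 · (2,3)X 0/2
Row 3: (3,0)O 2/2 · (3,2)O 2/2 · (3,3)O 2/3
Row 4: (4,0)O 2/2 · (4,1)O 1/1 · (4,3)O 1/1
Sum over 17 students: 0/2 + 1/3 + 2/3 + 1/1 + 2/3 + 3/4 + 1/3 + 3/3 + 3/3 + 2/4 + 0/2 + 2/2 + 2/2 + 2/3 + 2/2 + 1/1 + 1/1 = 143/12; mean = 143/12 ÷ 17 = 143/204 = 0.700980… → 0.701.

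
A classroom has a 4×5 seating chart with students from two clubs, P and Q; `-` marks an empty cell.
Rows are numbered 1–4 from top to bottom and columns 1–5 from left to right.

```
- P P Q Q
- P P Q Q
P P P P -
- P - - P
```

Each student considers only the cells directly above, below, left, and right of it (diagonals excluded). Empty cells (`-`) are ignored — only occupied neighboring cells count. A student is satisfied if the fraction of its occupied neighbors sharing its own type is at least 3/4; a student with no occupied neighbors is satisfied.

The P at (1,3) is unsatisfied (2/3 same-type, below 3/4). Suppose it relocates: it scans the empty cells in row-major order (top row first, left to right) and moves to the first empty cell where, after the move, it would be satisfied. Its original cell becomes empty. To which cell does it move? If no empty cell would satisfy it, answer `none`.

Vacating (1,3). Empty cells in order:
  (1,1): 1/1 same-type → satisfied — stop here.

(1,1)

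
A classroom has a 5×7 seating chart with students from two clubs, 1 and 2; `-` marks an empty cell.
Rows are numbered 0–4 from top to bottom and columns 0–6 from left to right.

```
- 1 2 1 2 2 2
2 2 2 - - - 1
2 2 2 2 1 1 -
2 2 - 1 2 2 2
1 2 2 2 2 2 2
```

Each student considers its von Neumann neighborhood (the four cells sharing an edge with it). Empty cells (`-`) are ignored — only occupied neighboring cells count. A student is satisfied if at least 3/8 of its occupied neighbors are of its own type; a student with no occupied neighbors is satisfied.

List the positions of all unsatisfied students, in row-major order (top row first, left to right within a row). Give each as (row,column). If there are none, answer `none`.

(0,1), (0,2), (0,3), (1,6), (2,3), (2,4), (3,3), (4,0)

Row 0: (0,1)1 0/2 not · (0,2)2 1/3 not · (0,3)1 0/2 not · (0,4)2 1/2 satisfied · (0,5)2 2/2 satisfied · (0,6)2 1/2 satisfied
Row 1: (1,0)2 2/2 satisfied · (1,1)2 3/4 satisfied · (1,2)2 3/3 satisfied · (1,6)1 0/1 not
Row 2: (2,0)2 3/3 satisfied · (2,1)2 4/4 satisfied · (2,2)2 3/3 satisfied · (2,3)2 1/3 not · (2,4)1 1/3 not · (2,5)1 1/2 satisfied
Row 3: (3,0)2 2/3 satisfied · (3,1)2 3/3 satisfied · (3,3)1 0/3 not · (3,4)2 2/4 satisfied · (3,5)2 3/4 satisfied · (3,6)2 2/2 satisfied
Row 4: (4,0)1 0/2 not · (4,1)2 2/3 satisfied · (4,2)2 2/2 satisfied · (4,3)2 2/3 satisfied · (4,4)2 3/3 satisfied · (4,5)2 3/3 satisfied · (4,6)2 2/2 satisfied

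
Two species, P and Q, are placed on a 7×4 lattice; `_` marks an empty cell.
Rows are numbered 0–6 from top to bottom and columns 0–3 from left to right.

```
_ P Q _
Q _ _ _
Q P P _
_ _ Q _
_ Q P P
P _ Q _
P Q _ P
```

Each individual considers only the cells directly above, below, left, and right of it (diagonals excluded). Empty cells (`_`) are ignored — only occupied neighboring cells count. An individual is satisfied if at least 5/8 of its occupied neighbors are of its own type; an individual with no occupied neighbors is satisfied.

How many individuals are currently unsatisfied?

Row 0: (0,1)P 0/1 unhappy · (0,2)Q 0/1 unhappy
Row 1: (1,0)Q 1/1 ok
Row 2: (2,0)Q 1/2 unhappy · (2,1)P 1/2 unhappy · (2,2)P 1/2 unhappy
Row 3: (3,2)Q 0/2 unhappy
Row 4: (4,1)Q 0/1 unhappy · (4,2)P 1/4 unhappy · (4,3)P 1/1 ok
Row 5: (5,0)P 1/1 ok · (5,2)Q 0/1 unhappy
Row 6: (6,0)P 1/2 unhappy · (6,1)Q 0/1 unhappy · (6,3)P 0/0 ok
Unsatisfied: (0,1), (0,2), (2,0), (2,1), (2,2), (3,2), (4,1), (4,2), (5,2), (6,0), (6,1) — 11 in total.

11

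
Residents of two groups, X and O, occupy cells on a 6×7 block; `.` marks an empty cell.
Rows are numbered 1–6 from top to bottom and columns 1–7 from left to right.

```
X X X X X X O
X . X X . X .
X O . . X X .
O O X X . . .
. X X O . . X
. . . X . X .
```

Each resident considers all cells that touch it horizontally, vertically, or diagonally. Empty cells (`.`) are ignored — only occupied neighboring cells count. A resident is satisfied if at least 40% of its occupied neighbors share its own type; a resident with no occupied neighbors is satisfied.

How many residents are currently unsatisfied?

Row 1: (1,1)X 2/2 ok · (1,2)X 4/4 ok · (1,3)X 4/4 ok · (1,4)X 4/4 ok · (1,5)X 4/4 ok · (1,6)X 2/3 ok · (1,7)O 0/2 unhappy
Row 2: (2,1)X 3/4 ok · (2,3)X 4/5 ok · (2,4)X 5/5 ok · (2,6)X 4/5 ok
Row 3: (3,1)X 1/4 unhappy · (3,2)O 2/6 unhappy · (3,5)X 4/4 ok · (3,6)X 2/2 ok
Row 4: (4,1)O 2/4 ok · (4,2)O 2/6 unhappy · (4,3)X 3/6 ok · (4,4)X 3/4 ok
Row 5: (5,2)X 2/4 ok · (5,3)X 4/6 ok · (5,4)O 0/4 unhappy · (5,7)X 1/1 ok
Row 6: (6,4)X 1/2 ok · (6,6)X 1/1 ok
Unsatisfied: (1,7), (3,1), (3,2), (4,2), (5,4) — 5 in total.

5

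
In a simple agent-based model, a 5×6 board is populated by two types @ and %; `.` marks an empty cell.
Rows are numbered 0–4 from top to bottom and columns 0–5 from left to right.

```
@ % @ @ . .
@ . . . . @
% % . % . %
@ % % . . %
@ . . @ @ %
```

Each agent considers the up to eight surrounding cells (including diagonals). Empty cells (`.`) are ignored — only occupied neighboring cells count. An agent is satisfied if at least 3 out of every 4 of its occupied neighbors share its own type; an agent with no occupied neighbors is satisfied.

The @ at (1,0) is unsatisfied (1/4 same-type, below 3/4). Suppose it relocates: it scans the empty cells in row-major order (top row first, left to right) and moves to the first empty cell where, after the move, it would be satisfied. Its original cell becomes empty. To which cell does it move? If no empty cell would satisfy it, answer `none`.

Vacating (1,0). Empty cells in order:
  (0,4): 2/2 same-type → satisfied — stop here.

(0,4)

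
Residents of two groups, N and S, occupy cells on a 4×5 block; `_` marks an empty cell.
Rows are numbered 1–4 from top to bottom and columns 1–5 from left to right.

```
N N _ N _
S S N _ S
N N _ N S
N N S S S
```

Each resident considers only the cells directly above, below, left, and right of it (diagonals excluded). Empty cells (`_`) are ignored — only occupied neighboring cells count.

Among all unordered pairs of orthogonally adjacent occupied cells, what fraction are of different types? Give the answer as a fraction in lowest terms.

Scan each occupied cell's neighbors to the right and below so each pair is counted once.
From row 1: 2 unlike of 3 pairs (running 2/3).
From row 2: 3 unlike of 5 pairs (running 5/8).
From row 3: 2 unlike of 6 pairs (running 7/14).
From row 4: 1 unlike of 4 pairs (running 8/18).
Total adjacent occupied pairs: 18; unlike-type pairs: 8.
8/18 reduces to 4/9.

4/9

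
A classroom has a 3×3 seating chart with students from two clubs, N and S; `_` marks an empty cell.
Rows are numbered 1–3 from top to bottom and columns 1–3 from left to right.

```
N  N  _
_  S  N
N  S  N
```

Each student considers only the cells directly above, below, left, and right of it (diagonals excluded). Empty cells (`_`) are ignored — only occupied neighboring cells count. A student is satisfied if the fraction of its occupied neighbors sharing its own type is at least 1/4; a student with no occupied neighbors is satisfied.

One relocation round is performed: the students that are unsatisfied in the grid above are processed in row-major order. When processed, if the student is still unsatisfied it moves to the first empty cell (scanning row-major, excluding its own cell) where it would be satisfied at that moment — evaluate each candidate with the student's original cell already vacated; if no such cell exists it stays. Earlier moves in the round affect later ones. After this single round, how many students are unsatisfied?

0

Initially unsatisfied (in order): (3,1).
  (3,1) → (1,3).
Resulting grid:
N N N
_ S N
_ S N
All satisfied now.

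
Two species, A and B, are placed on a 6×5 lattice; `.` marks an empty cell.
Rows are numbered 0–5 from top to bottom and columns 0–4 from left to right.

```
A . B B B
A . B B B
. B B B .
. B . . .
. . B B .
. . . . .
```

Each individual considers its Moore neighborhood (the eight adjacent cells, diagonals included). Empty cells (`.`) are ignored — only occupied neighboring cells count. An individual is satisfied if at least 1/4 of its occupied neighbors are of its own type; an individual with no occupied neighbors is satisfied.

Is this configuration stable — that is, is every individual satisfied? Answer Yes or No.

Row 0: (0,0)A 1/1 ok · (0,2)B 3/3 ok · (0,3)B 5/5 ok · (0,4)B 3/3 ok
Row 1: (1,0)A 1/2 ok · (1,2)B 6/6 ok · (1,3)B 7/7 ok · (1,4)B 4/4 ok
Row 2: (2,1)B 3/4 ok · (2,2)B 5/5 ok · (2,3)B 4/4 ok
Row 3: (3,1)B 3/3 ok
Row 4: (4,2)B 2/2 ok · (4,3)B 1/1 ok
All meet the threshold, so the configuration is stable.

Yes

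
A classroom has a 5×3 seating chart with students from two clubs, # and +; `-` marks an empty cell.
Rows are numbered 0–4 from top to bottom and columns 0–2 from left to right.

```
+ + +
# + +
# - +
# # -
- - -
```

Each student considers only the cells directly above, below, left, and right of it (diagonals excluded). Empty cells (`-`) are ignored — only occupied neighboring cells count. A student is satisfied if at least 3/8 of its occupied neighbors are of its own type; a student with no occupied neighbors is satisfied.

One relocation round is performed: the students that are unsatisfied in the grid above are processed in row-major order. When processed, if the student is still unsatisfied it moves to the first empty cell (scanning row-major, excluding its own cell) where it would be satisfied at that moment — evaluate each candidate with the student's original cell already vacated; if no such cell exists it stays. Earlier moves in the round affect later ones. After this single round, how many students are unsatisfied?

0

Initially unsatisfied (in order): (1,0).
  (1,0) → (2,1).
Resulting grid:
+ + +
- + +
# # +
# # -
- - -
All satisfied now.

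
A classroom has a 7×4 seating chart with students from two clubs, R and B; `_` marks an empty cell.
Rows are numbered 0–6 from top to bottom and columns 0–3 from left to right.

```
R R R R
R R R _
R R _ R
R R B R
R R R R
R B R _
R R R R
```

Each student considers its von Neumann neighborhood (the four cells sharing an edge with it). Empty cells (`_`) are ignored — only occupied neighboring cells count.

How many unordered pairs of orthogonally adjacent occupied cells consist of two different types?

7

Scan each occupied cell's neighbors to the right and below so each pair is counted once.
From row 0: 0 unlike of 6 pairs (running 0/6).
From row 1: 0 unlike of 4 pairs (running 0/10).
From row 2: 0 unlike of 4 pairs (running 0/14).
From row 3: 3 unlike of 7 pairs (running 3/21).
From row 4: 1 unlike of 6 pairs (running 4/27).
From row 5: 3 unlike of 5 pairs (running 7/32).
From row 6: 0 unlike of 3 pairs (running 7/35).
Total adjacent occupied pairs: 35; unlike-type pairs: 7.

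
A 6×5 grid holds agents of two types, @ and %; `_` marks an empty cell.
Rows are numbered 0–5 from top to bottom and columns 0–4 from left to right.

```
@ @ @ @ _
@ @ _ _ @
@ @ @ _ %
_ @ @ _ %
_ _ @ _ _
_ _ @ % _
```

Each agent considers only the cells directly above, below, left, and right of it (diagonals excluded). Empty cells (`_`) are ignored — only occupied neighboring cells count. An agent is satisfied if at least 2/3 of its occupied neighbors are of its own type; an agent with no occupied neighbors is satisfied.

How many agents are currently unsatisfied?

(0,0)@ 2/2 ok
(0,1)@ 3/3 ok
(0,2)@ 2/2 ok
(0,3)@ 1/1 ok
(1,0)@ 3/3 ok
(1,1)@ 3/3 ok
(1,4)@ 0/1 unhappy
(2,0)@ 2/2 ok
(2,1)@ 4/4 ok
(2,2)@ 2/2 ok
(2,4)% 1/2 unhappy
(3,1)@ 2/2 ok
(3,2)@ 3/3 ok
(3,4)% 1/1 ok
(4,2)@ 2/2 ok
(5,2)@ 1/2 unhappy
(5,3)% 0/1 unhappy
Unsatisfied: (1,4), (2,4), (5,2), (5,3) — 4 in total.

4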